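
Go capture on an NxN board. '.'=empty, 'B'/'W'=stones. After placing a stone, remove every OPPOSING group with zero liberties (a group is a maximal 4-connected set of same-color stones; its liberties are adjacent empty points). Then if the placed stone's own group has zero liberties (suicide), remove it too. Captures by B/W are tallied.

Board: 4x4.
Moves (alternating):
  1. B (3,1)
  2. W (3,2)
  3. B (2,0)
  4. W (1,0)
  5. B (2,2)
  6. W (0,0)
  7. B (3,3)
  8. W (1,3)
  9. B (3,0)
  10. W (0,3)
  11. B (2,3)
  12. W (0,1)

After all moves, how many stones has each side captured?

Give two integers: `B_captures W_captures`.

Move 1: B@(3,1) -> caps B=0 W=0
Move 2: W@(3,2) -> caps B=0 W=0
Move 3: B@(2,0) -> caps B=0 W=0
Move 4: W@(1,0) -> caps B=0 W=0
Move 5: B@(2,2) -> caps B=0 W=0
Move 6: W@(0,0) -> caps B=0 W=0
Move 7: B@(3,3) -> caps B=1 W=0
Move 8: W@(1,3) -> caps B=1 W=0
Move 9: B@(3,0) -> caps B=1 W=0
Move 10: W@(0,3) -> caps B=1 W=0
Move 11: B@(2,3) -> caps B=1 W=0
Move 12: W@(0,1) -> caps B=1 W=0

Answer: 1 0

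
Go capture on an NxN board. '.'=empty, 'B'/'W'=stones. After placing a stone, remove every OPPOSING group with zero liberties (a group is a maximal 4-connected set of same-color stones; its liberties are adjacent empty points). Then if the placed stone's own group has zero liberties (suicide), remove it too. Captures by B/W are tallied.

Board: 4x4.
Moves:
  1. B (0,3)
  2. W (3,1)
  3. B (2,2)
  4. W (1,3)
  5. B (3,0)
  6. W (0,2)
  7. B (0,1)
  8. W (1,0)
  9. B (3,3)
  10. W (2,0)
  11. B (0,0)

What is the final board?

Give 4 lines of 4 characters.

Move 1: B@(0,3) -> caps B=0 W=0
Move 2: W@(3,1) -> caps B=0 W=0
Move 3: B@(2,2) -> caps B=0 W=0
Move 4: W@(1,3) -> caps B=0 W=0
Move 5: B@(3,0) -> caps B=0 W=0
Move 6: W@(0,2) -> caps B=0 W=1
Move 7: B@(0,1) -> caps B=0 W=1
Move 8: W@(1,0) -> caps B=0 W=1
Move 9: B@(3,3) -> caps B=0 W=1
Move 10: W@(2,0) -> caps B=0 W=2
Move 11: B@(0,0) -> caps B=0 W=2

Answer: BBW.
W..W
W.B.
.W.B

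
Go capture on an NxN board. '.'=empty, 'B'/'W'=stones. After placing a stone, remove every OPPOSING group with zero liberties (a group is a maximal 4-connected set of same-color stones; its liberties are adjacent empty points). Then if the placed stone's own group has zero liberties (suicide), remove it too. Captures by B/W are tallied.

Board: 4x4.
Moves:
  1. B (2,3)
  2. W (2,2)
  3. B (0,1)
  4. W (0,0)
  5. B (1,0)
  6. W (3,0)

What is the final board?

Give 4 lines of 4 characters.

Answer: .B..
B...
..WB
W...

Derivation:
Move 1: B@(2,3) -> caps B=0 W=0
Move 2: W@(2,2) -> caps B=0 W=0
Move 3: B@(0,1) -> caps B=0 W=0
Move 4: W@(0,0) -> caps B=0 W=0
Move 5: B@(1,0) -> caps B=1 W=0
Move 6: W@(3,0) -> caps B=1 W=0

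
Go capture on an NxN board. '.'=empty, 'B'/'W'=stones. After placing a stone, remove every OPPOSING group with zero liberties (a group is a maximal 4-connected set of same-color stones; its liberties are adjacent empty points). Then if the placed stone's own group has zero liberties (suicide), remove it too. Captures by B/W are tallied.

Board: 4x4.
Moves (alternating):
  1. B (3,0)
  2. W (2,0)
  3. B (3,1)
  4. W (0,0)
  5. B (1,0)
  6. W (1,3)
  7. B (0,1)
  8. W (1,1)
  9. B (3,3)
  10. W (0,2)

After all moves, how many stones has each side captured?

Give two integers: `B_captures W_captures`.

Move 1: B@(3,0) -> caps B=0 W=0
Move 2: W@(2,0) -> caps B=0 W=0
Move 3: B@(3,1) -> caps B=0 W=0
Move 4: W@(0,0) -> caps B=0 W=0
Move 5: B@(1,0) -> caps B=0 W=0
Move 6: W@(1,3) -> caps B=0 W=0
Move 7: B@(0,1) -> caps B=1 W=0
Move 8: W@(1,1) -> caps B=1 W=0
Move 9: B@(3,3) -> caps B=1 W=0
Move 10: W@(0,2) -> caps B=1 W=0

Answer: 1 0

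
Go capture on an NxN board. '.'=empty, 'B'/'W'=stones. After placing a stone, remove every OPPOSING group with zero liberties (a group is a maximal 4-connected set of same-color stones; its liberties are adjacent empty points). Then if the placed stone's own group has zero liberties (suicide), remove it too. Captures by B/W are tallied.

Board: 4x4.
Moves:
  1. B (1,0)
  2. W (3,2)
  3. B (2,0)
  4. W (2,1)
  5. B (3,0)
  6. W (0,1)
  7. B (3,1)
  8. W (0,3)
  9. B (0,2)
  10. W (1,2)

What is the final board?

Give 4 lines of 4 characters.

Answer: .W.W
B.W.
BW..
BBW.

Derivation:
Move 1: B@(1,0) -> caps B=0 W=0
Move 2: W@(3,2) -> caps B=0 W=0
Move 3: B@(2,0) -> caps B=0 W=0
Move 4: W@(2,1) -> caps B=0 W=0
Move 5: B@(3,0) -> caps B=0 W=0
Move 6: W@(0,1) -> caps B=0 W=0
Move 7: B@(3,1) -> caps B=0 W=0
Move 8: W@(0,3) -> caps B=0 W=0
Move 9: B@(0,2) -> caps B=0 W=0
Move 10: W@(1,2) -> caps B=0 W=1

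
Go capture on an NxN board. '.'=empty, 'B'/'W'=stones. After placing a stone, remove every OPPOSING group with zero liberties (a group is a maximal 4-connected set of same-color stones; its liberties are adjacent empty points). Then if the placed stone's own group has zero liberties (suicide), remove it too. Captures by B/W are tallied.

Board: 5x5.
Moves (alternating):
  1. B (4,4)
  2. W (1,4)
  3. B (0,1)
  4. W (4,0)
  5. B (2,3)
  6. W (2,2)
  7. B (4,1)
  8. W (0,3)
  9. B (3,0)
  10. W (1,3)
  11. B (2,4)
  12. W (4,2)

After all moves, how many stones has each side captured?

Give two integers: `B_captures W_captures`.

Answer: 1 0

Derivation:
Move 1: B@(4,4) -> caps B=0 W=0
Move 2: W@(1,4) -> caps B=0 W=0
Move 3: B@(0,1) -> caps B=0 W=0
Move 4: W@(4,0) -> caps B=0 W=0
Move 5: B@(2,3) -> caps B=0 W=0
Move 6: W@(2,2) -> caps B=0 W=0
Move 7: B@(4,1) -> caps B=0 W=0
Move 8: W@(0,3) -> caps B=0 W=0
Move 9: B@(3,0) -> caps B=1 W=0
Move 10: W@(1,3) -> caps B=1 W=0
Move 11: B@(2,4) -> caps B=1 W=0
Move 12: W@(4,2) -> caps B=1 W=0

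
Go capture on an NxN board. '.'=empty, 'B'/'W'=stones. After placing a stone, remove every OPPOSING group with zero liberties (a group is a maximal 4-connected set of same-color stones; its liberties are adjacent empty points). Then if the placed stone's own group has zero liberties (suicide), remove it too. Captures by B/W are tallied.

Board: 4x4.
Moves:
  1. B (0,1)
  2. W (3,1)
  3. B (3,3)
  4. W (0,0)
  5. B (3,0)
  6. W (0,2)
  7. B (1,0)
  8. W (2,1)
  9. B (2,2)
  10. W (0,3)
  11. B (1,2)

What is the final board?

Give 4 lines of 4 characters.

Answer: .BWW
B.B.
.WB.
BW.B

Derivation:
Move 1: B@(0,1) -> caps B=0 W=0
Move 2: W@(3,1) -> caps B=0 W=0
Move 3: B@(3,3) -> caps B=0 W=0
Move 4: W@(0,0) -> caps B=0 W=0
Move 5: B@(3,0) -> caps B=0 W=0
Move 6: W@(0,2) -> caps B=0 W=0
Move 7: B@(1,0) -> caps B=1 W=0
Move 8: W@(2,1) -> caps B=1 W=0
Move 9: B@(2,2) -> caps B=1 W=0
Move 10: W@(0,3) -> caps B=1 W=0
Move 11: B@(1,2) -> caps B=1 W=0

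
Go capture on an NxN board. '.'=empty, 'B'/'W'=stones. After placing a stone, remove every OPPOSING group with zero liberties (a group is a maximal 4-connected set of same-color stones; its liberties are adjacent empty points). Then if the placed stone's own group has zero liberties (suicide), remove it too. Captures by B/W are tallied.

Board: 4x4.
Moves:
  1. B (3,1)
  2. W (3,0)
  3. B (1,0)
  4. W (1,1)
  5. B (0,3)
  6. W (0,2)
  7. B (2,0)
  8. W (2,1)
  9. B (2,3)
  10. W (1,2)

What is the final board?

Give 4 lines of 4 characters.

Move 1: B@(3,1) -> caps B=0 W=0
Move 2: W@(3,0) -> caps B=0 W=0
Move 3: B@(1,0) -> caps B=0 W=0
Move 4: W@(1,1) -> caps B=0 W=0
Move 5: B@(0,3) -> caps B=0 W=0
Move 6: W@(0,2) -> caps B=0 W=0
Move 7: B@(2,0) -> caps B=1 W=0
Move 8: W@(2,1) -> caps B=1 W=0
Move 9: B@(2,3) -> caps B=1 W=0
Move 10: W@(1,2) -> caps B=1 W=0

Answer: ..WB
BWW.
BW.B
.B..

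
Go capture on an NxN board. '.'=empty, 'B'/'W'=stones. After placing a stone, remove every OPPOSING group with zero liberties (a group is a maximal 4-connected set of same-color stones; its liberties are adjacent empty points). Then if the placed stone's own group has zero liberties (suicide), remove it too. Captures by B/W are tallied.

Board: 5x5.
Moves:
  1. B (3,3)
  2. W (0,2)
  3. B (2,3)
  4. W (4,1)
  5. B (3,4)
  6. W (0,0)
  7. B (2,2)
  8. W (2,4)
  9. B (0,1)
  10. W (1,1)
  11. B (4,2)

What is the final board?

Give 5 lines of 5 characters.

Answer: W.W..
.W...
..BBW
...BB
.WB..

Derivation:
Move 1: B@(3,3) -> caps B=0 W=0
Move 2: W@(0,2) -> caps B=0 W=0
Move 3: B@(2,3) -> caps B=0 W=0
Move 4: W@(4,1) -> caps B=0 W=0
Move 5: B@(3,4) -> caps B=0 W=0
Move 6: W@(0,0) -> caps B=0 W=0
Move 7: B@(2,2) -> caps B=0 W=0
Move 8: W@(2,4) -> caps B=0 W=0
Move 9: B@(0,1) -> caps B=0 W=0
Move 10: W@(1,1) -> caps B=0 W=1
Move 11: B@(4,2) -> caps B=0 W=1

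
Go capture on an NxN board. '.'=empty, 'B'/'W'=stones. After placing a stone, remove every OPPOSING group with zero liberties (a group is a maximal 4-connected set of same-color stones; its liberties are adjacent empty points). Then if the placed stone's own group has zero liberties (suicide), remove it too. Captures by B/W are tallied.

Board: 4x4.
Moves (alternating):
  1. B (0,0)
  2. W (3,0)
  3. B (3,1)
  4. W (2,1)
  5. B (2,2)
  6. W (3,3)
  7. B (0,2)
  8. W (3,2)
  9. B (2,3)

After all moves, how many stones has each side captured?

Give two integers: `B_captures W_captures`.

Answer: 0 1

Derivation:
Move 1: B@(0,0) -> caps B=0 W=0
Move 2: W@(3,0) -> caps B=0 W=0
Move 3: B@(3,1) -> caps B=0 W=0
Move 4: W@(2,1) -> caps B=0 W=0
Move 5: B@(2,2) -> caps B=0 W=0
Move 6: W@(3,3) -> caps B=0 W=0
Move 7: B@(0,2) -> caps B=0 W=0
Move 8: W@(3,2) -> caps B=0 W=1
Move 9: B@(2,3) -> caps B=0 W=1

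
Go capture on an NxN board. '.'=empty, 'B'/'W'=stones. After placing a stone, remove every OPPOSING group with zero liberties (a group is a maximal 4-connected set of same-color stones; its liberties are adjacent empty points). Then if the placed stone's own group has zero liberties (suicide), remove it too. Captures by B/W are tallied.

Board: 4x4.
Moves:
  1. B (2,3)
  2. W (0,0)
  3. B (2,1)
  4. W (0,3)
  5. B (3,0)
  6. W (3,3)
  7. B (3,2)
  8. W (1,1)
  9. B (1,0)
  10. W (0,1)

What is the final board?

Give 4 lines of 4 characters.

Move 1: B@(2,3) -> caps B=0 W=0
Move 2: W@(0,0) -> caps B=0 W=0
Move 3: B@(2,1) -> caps B=0 W=0
Move 4: W@(0,3) -> caps B=0 W=0
Move 5: B@(3,0) -> caps B=0 W=0
Move 6: W@(3,3) -> caps B=0 W=0
Move 7: B@(3,2) -> caps B=1 W=0
Move 8: W@(1,1) -> caps B=1 W=0
Move 9: B@(1,0) -> caps B=1 W=0
Move 10: W@(0,1) -> caps B=1 W=0

Answer: WW.W
BW..
.B.B
B.B.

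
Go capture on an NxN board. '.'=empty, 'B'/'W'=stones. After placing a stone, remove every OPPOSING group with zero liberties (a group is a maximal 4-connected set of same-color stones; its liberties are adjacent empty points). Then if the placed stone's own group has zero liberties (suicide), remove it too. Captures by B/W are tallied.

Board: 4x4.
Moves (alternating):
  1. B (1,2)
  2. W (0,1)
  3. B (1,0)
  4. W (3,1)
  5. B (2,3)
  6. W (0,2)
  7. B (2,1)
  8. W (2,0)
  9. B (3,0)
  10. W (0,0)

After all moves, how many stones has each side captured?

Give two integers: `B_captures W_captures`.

Answer: 1 0

Derivation:
Move 1: B@(1,2) -> caps B=0 W=0
Move 2: W@(0,1) -> caps B=0 W=0
Move 3: B@(1,0) -> caps B=0 W=0
Move 4: W@(3,1) -> caps B=0 W=0
Move 5: B@(2,3) -> caps B=0 W=0
Move 6: W@(0,2) -> caps B=0 W=0
Move 7: B@(2,1) -> caps B=0 W=0
Move 8: W@(2,0) -> caps B=0 W=0
Move 9: B@(3,0) -> caps B=1 W=0
Move 10: W@(0,0) -> caps B=1 W=0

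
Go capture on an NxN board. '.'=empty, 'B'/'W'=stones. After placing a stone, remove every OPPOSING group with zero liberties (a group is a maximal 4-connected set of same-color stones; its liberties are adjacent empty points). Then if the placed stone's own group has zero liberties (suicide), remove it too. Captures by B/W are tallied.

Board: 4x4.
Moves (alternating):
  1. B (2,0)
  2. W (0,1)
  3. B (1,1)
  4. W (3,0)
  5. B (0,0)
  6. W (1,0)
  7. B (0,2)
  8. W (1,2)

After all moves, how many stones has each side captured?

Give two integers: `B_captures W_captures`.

Answer: 0 1

Derivation:
Move 1: B@(2,0) -> caps B=0 W=0
Move 2: W@(0,1) -> caps B=0 W=0
Move 3: B@(1,1) -> caps B=0 W=0
Move 4: W@(3,0) -> caps B=0 W=0
Move 5: B@(0,0) -> caps B=0 W=0
Move 6: W@(1,0) -> caps B=0 W=1
Move 7: B@(0,2) -> caps B=0 W=1
Move 8: W@(1,2) -> caps B=0 W=1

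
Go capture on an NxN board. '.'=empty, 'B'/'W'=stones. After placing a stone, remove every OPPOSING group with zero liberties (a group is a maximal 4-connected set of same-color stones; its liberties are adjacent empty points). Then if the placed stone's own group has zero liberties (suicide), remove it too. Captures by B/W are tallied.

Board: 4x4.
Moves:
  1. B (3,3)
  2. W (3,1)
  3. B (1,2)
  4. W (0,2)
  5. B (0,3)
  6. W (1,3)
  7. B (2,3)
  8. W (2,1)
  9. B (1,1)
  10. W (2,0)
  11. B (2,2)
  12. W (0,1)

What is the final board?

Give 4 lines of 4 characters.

Move 1: B@(3,3) -> caps B=0 W=0
Move 2: W@(3,1) -> caps B=0 W=0
Move 3: B@(1,2) -> caps B=0 W=0
Move 4: W@(0,2) -> caps B=0 W=0
Move 5: B@(0,3) -> caps B=0 W=0
Move 6: W@(1,3) -> caps B=0 W=1
Move 7: B@(2,3) -> caps B=0 W=1
Move 8: W@(2,1) -> caps B=0 W=1
Move 9: B@(1,1) -> caps B=0 W=1
Move 10: W@(2,0) -> caps B=0 W=1
Move 11: B@(2,2) -> caps B=0 W=1
Move 12: W@(0,1) -> caps B=0 W=1

Answer: .WW.
.BBW
WWBB
.W.B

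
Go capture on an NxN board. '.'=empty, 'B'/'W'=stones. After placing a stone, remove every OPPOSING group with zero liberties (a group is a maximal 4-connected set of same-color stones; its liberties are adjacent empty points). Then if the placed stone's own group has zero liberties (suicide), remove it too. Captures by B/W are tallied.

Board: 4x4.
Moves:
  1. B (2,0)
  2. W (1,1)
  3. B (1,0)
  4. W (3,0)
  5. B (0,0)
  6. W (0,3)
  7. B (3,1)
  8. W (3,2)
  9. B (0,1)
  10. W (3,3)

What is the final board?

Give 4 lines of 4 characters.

Move 1: B@(2,0) -> caps B=0 W=0
Move 2: W@(1,1) -> caps B=0 W=0
Move 3: B@(1,0) -> caps B=0 W=0
Move 4: W@(3,0) -> caps B=0 W=0
Move 5: B@(0,0) -> caps B=0 W=0
Move 6: W@(0,3) -> caps B=0 W=0
Move 7: B@(3,1) -> caps B=1 W=0
Move 8: W@(3,2) -> caps B=1 W=0
Move 9: B@(0,1) -> caps B=1 W=0
Move 10: W@(3,3) -> caps B=1 W=0

Answer: BB.W
BW..
B...
.BWW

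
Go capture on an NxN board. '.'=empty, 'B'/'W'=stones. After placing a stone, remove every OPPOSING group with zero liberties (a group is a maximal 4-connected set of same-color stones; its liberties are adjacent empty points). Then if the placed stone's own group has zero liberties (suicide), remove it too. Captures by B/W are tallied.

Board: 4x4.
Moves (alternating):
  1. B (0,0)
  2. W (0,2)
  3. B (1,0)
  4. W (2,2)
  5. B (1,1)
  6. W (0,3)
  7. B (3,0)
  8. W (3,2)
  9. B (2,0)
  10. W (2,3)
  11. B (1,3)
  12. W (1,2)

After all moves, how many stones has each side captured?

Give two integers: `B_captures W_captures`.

Move 1: B@(0,0) -> caps B=0 W=0
Move 2: W@(0,2) -> caps B=0 W=0
Move 3: B@(1,0) -> caps B=0 W=0
Move 4: W@(2,2) -> caps B=0 W=0
Move 5: B@(1,1) -> caps B=0 W=0
Move 6: W@(0,3) -> caps B=0 W=0
Move 7: B@(3,0) -> caps B=0 W=0
Move 8: W@(3,2) -> caps B=0 W=0
Move 9: B@(2,0) -> caps B=0 W=0
Move 10: W@(2,3) -> caps B=0 W=0
Move 11: B@(1,3) -> caps B=0 W=0
Move 12: W@(1,2) -> caps B=0 W=1

Answer: 0 1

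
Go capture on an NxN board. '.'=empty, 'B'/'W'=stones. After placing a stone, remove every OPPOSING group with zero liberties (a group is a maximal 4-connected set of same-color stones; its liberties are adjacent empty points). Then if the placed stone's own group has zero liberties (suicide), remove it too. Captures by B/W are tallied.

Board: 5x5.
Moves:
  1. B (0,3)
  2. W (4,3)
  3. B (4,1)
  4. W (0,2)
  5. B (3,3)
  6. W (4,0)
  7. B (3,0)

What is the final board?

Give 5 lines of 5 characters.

Answer: ..WB.
.....
.....
B..B.
.B.W.

Derivation:
Move 1: B@(0,3) -> caps B=0 W=0
Move 2: W@(4,3) -> caps B=0 W=0
Move 3: B@(4,1) -> caps B=0 W=0
Move 4: W@(0,2) -> caps B=0 W=0
Move 5: B@(3,3) -> caps B=0 W=0
Move 6: W@(4,0) -> caps B=0 W=0
Move 7: B@(3,0) -> caps B=1 W=0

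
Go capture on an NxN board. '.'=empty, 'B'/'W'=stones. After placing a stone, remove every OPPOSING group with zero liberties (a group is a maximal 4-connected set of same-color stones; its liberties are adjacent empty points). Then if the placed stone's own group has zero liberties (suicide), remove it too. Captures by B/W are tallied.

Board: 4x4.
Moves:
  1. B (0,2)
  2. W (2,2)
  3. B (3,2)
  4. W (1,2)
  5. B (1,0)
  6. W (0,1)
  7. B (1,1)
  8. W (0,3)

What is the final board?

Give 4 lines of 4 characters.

Answer: .W.W
BBW.
..W.
..B.

Derivation:
Move 1: B@(0,2) -> caps B=0 W=0
Move 2: W@(2,2) -> caps B=0 W=0
Move 3: B@(3,2) -> caps B=0 W=0
Move 4: W@(1,2) -> caps B=0 W=0
Move 5: B@(1,0) -> caps B=0 W=0
Move 6: W@(0,1) -> caps B=0 W=0
Move 7: B@(1,1) -> caps B=0 W=0
Move 8: W@(0,3) -> caps B=0 W=1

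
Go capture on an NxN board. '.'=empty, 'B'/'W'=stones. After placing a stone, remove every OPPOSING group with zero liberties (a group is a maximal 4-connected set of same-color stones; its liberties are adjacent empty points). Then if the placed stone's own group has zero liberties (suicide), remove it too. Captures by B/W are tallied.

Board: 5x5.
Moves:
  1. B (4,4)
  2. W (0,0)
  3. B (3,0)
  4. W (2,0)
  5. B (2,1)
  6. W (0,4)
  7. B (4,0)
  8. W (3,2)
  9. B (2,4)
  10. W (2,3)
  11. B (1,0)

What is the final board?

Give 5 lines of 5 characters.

Move 1: B@(4,4) -> caps B=0 W=0
Move 2: W@(0,0) -> caps B=0 W=0
Move 3: B@(3,0) -> caps B=0 W=0
Move 4: W@(2,0) -> caps B=0 W=0
Move 5: B@(2,1) -> caps B=0 W=0
Move 6: W@(0,4) -> caps B=0 W=0
Move 7: B@(4,0) -> caps B=0 W=0
Move 8: W@(3,2) -> caps B=0 W=0
Move 9: B@(2,4) -> caps B=0 W=0
Move 10: W@(2,3) -> caps B=0 W=0
Move 11: B@(1,0) -> caps B=1 W=0

Answer: W...W
B....
.B.WB
B.W..
B...B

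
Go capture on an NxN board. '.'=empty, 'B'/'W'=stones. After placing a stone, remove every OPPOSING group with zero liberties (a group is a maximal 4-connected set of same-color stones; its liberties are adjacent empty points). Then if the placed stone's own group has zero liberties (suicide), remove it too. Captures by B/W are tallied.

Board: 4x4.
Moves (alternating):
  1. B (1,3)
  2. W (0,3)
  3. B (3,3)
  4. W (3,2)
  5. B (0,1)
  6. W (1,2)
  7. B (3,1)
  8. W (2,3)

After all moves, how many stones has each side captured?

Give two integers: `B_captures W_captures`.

Move 1: B@(1,3) -> caps B=0 W=0
Move 2: W@(0,3) -> caps B=0 W=0
Move 3: B@(3,3) -> caps B=0 W=0
Move 4: W@(3,2) -> caps B=0 W=0
Move 5: B@(0,1) -> caps B=0 W=0
Move 6: W@(1,2) -> caps B=0 W=0
Move 7: B@(3,1) -> caps B=0 W=0
Move 8: W@(2,3) -> caps B=0 W=2

Answer: 0 2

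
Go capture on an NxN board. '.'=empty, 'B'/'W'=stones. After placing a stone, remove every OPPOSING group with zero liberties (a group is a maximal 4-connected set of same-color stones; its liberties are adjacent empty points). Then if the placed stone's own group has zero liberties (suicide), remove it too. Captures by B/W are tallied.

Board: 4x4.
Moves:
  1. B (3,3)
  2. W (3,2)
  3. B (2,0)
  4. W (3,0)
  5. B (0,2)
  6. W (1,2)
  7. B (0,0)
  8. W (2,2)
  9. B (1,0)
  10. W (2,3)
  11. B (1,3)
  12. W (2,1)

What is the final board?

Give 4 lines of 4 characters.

Answer: B.B.
B.WB
BWWW
W.W.

Derivation:
Move 1: B@(3,3) -> caps B=0 W=0
Move 2: W@(3,2) -> caps B=0 W=0
Move 3: B@(2,0) -> caps B=0 W=0
Move 4: W@(3,0) -> caps B=0 W=0
Move 5: B@(0,2) -> caps B=0 W=0
Move 6: W@(1,2) -> caps B=0 W=0
Move 7: B@(0,0) -> caps B=0 W=0
Move 8: W@(2,2) -> caps B=0 W=0
Move 9: B@(1,0) -> caps B=0 W=0
Move 10: W@(2,3) -> caps B=0 W=1
Move 11: B@(1,3) -> caps B=0 W=1
Move 12: W@(2,1) -> caps B=0 W=1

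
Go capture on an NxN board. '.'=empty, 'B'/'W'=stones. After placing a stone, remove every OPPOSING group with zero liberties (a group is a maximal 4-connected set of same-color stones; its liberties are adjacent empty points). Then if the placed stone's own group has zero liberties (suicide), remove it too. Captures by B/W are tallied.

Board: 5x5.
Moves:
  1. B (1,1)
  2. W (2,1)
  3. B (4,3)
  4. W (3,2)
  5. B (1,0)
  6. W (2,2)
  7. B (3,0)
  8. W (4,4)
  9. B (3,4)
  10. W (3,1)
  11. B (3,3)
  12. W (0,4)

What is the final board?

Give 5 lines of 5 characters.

Answer: ....W
BB...
.WW..
BWWBB
...B.

Derivation:
Move 1: B@(1,1) -> caps B=0 W=0
Move 2: W@(2,1) -> caps B=0 W=0
Move 3: B@(4,3) -> caps B=0 W=0
Move 4: W@(3,2) -> caps B=0 W=0
Move 5: B@(1,0) -> caps B=0 W=0
Move 6: W@(2,2) -> caps B=0 W=0
Move 7: B@(3,0) -> caps B=0 W=0
Move 8: W@(4,4) -> caps B=0 W=0
Move 9: B@(3,4) -> caps B=1 W=0
Move 10: W@(3,1) -> caps B=1 W=0
Move 11: B@(3,3) -> caps B=1 W=0
Move 12: W@(0,4) -> caps B=1 W=0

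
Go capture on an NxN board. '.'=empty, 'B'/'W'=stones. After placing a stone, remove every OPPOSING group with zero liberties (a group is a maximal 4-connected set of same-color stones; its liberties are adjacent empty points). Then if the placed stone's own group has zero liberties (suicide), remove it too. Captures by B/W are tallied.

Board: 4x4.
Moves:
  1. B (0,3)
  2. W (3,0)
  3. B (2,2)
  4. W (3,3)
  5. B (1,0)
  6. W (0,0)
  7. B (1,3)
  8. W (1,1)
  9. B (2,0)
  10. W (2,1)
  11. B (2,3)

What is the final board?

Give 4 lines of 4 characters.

Move 1: B@(0,3) -> caps B=0 W=0
Move 2: W@(3,0) -> caps B=0 W=0
Move 3: B@(2,2) -> caps B=0 W=0
Move 4: W@(3,3) -> caps B=0 W=0
Move 5: B@(1,0) -> caps B=0 W=0
Move 6: W@(0,0) -> caps B=0 W=0
Move 7: B@(1,3) -> caps B=0 W=0
Move 8: W@(1,1) -> caps B=0 W=0
Move 9: B@(2,0) -> caps B=0 W=0
Move 10: W@(2,1) -> caps B=0 W=2
Move 11: B@(2,3) -> caps B=0 W=2

Answer: W..B
.W.B
.WBB
W..W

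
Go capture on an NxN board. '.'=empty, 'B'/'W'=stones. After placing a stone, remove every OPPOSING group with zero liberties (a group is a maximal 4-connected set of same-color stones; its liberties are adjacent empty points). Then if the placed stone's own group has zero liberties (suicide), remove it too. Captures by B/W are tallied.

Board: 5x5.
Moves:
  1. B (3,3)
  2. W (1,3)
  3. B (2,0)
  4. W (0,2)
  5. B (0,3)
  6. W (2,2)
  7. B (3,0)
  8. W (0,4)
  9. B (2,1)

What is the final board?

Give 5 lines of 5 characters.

Answer: ..W.W
...W.
BBW..
B..B.
.....

Derivation:
Move 1: B@(3,3) -> caps B=0 W=0
Move 2: W@(1,3) -> caps B=0 W=0
Move 3: B@(2,0) -> caps B=0 W=0
Move 4: W@(0,2) -> caps B=0 W=0
Move 5: B@(0,3) -> caps B=0 W=0
Move 6: W@(2,2) -> caps B=0 W=0
Move 7: B@(3,0) -> caps B=0 W=0
Move 8: W@(0,4) -> caps B=0 W=1
Move 9: B@(2,1) -> caps B=0 W=1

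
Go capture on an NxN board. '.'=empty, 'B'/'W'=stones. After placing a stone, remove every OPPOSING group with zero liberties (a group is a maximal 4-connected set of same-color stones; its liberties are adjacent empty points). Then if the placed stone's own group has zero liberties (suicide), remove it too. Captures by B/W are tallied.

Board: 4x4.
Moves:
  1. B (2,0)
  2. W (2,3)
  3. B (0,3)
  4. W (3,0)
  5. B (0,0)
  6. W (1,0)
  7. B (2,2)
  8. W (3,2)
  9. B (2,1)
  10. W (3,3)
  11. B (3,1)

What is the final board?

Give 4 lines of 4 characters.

Move 1: B@(2,0) -> caps B=0 W=0
Move 2: W@(2,3) -> caps B=0 W=0
Move 3: B@(0,3) -> caps B=0 W=0
Move 4: W@(3,0) -> caps B=0 W=0
Move 5: B@(0,0) -> caps B=0 W=0
Move 6: W@(1,0) -> caps B=0 W=0
Move 7: B@(2,2) -> caps B=0 W=0
Move 8: W@(3,2) -> caps B=0 W=0
Move 9: B@(2,1) -> caps B=0 W=0
Move 10: W@(3,3) -> caps B=0 W=0
Move 11: B@(3,1) -> caps B=1 W=0

Answer: B..B
W...
BBBW
.BWW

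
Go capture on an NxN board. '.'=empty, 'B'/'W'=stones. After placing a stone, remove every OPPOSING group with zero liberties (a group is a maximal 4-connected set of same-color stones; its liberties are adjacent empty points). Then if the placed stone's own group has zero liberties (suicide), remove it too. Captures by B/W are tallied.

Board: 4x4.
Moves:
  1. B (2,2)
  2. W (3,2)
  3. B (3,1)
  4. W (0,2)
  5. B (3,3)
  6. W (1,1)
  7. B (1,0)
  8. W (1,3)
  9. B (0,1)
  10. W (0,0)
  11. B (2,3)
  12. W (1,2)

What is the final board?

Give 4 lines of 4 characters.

Answer: W.W.
BWWW
..BB
.B.B

Derivation:
Move 1: B@(2,2) -> caps B=0 W=0
Move 2: W@(3,2) -> caps B=0 W=0
Move 3: B@(3,1) -> caps B=0 W=0
Move 4: W@(0,2) -> caps B=0 W=0
Move 5: B@(3,3) -> caps B=1 W=0
Move 6: W@(1,1) -> caps B=1 W=0
Move 7: B@(1,0) -> caps B=1 W=0
Move 8: W@(1,3) -> caps B=1 W=0
Move 9: B@(0,1) -> caps B=1 W=0
Move 10: W@(0,0) -> caps B=1 W=1
Move 11: B@(2,3) -> caps B=1 W=1
Move 12: W@(1,2) -> caps B=1 W=1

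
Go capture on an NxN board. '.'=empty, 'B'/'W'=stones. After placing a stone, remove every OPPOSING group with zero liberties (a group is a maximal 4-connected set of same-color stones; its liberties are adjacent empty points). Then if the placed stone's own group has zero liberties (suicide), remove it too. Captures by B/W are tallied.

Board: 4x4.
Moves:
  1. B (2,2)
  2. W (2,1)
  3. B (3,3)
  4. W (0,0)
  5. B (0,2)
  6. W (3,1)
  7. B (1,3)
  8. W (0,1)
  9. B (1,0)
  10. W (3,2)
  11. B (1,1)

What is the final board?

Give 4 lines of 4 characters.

Move 1: B@(2,2) -> caps B=0 W=0
Move 2: W@(2,1) -> caps B=0 W=0
Move 3: B@(3,3) -> caps B=0 W=0
Move 4: W@(0,0) -> caps B=0 W=0
Move 5: B@(0,2) -> caps B=0 W=0
Move 6: W@(3,1) -> caps B=0 W=0
Move 7: B@(1,3) -> caps B=0 W=0
Move 8: W@(0,1) -> caps B=0 W=0
Move 9: B@(1,0) -> caps B=0 W=0
Move 10: W@(3,2) -> caps B=0 W=0
Move 11: B@(1,1) -> caps B=2 W=0

Answer: ..B.
BB.B
.WB.
.WWB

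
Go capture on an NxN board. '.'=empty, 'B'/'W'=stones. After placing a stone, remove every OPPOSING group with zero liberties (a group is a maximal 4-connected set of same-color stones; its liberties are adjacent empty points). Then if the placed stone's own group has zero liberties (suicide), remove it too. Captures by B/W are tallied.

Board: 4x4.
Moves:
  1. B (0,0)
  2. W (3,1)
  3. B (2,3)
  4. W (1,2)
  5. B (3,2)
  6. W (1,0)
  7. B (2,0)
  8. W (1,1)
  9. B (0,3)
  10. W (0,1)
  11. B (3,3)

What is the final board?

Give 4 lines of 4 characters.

Answer: .W.B
WWW.
B..B
.WBB

Derivation:
Move 1: B@(0,0) -> caps B=0 W=0
Move 2: W@(3,1) -> caps B=0 W=0
Move 3: B@(2,3) -> caps B=0 W=0
Move 4: W@(1,2) -> caps B=0 W=0
Move 5: B@(3,2) -> caps B=0 W=0
Move 6: W@(1,0) -> caps B=0 W=0
Move 7: B@(2,0) -> caps B=0 W=0
Move 8: W@(1,1) -> caps B=0 W=0
Move 9: B@(0,3) -> caps B=0 W=0
Move 10: W@(0,1) -> caps B=0 W=1
Move 11: B@(3,3) -> caps B=0 W=1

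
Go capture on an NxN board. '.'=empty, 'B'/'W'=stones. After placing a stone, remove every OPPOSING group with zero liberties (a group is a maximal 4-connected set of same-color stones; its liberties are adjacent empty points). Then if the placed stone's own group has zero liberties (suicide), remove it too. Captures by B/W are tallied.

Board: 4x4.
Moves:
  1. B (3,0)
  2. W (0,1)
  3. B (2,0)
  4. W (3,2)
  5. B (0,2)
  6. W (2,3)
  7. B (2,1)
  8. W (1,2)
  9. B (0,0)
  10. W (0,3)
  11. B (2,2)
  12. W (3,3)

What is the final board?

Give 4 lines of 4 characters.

Answer: BW.W
..W.
BBBW
B.WW

Derivation:
Move 1: B@(3,0) -> caps B=0 W=0
Move 2: W@(0,1) -> caps B=0 W=0
Move 3: B@(2,0) -> caps B=0 W=0
Move 4: W@(3,2) -> caps B=0 W=0
Move 5: B@(0,2) -> caps B=0 W=0
Move 6: W@(2,3) -> caps B=0 W=0
Move 7: B@(2,1) -> caps B=0 W=0
Move 8: W@(1,2) -> caps B=0 W=0
Move 9: B@(0,0) -> caps B=0 W=0
Move 10: W@(0,3) -> caps B=0 W=1
Move 11: B@(2,2) -> caps B=0 W=1
Move 12: W@(3,3) -> caps B=0 W=1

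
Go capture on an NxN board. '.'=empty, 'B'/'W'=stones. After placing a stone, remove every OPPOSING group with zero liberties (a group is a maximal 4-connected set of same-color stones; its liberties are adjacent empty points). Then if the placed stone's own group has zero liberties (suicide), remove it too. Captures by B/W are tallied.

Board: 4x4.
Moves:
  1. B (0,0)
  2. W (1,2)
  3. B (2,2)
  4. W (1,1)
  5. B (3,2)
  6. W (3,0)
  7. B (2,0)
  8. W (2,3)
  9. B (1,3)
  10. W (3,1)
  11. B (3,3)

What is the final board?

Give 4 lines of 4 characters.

Answer: B...
.WWB
B.B.
WWBB

Derivation:
Move 1: B@(0,0) -> caps B=0 W=0
Move 2: W@(1,2) -> caps B=0 W=0
Move 3: B@(2,2) -> caps B=0 W=0
Move 4: W@(1,1) -> caps B=0 W=0
Move 5: B@(3,2) -> caps B=0 W=0
Move 6: W@(3,0) -> caps B=0 W=0
Move 7: B@(2,0) -> caps B=0 W=0
Move 8: W@(2,3) -> caps B=0 W=0
Move 9: B@(1,3) -> caps B=0 W=0
Move 10: W@(3,1) -> caps B=0 W=0
Move 11: B@(3,3) -> caps B=1 W=0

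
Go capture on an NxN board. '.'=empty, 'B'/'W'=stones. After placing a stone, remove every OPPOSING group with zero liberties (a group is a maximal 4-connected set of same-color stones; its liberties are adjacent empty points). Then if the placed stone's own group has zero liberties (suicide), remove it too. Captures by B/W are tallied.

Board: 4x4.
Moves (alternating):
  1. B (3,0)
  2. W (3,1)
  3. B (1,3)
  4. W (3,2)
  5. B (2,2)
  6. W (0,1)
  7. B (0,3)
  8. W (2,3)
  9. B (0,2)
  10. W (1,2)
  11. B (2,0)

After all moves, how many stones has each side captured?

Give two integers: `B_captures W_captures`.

Answer: 0 3

Derivation:
Move 1: B@(3,0) -> caps B=0 W=0
Move 2: W@(3,1) -> caps B=0 W=0
Move 3: B@(1,3) -> caps B=0 W=0
Move 4: W@(3,2) -> caps B=0 W=0
Move 5: B@(2,2) -> caps B=0 W=0
Move 6: W@(0,1) -> caps B=0 W=0
Move 7: B@(0,3) -> caps B=0 W=0
Move 8: W@(2,3) -> caps B=0 W=0
Move 9: B@(0,2) -> caps B=0 W=0
Move 10: W@(1,2) -> caps B=0 W=3
Move 11: B@(2,0) -> caps B=0 W=3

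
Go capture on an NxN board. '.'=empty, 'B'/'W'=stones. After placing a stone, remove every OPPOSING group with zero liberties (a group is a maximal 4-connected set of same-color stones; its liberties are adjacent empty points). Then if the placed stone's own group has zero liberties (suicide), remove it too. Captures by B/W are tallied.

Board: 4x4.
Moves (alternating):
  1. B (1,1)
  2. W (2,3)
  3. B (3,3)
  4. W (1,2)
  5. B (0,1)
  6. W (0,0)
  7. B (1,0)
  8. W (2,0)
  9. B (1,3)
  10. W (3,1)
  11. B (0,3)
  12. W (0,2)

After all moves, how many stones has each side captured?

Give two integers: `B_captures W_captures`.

Answer: 1 2

Derivation:
Move 1: B@(1,1) -> caps B=0 W=0
Move 2: W@(2,3) -> caps B=0 W=0
Move 3: B@(3,3) -> caps B=0 W=0
Move 4: W@(1,2) -> caps B=0 W=0
Move 5: B@(0,1) -> caps B=0 W=0
Move 6: W@(0,0) -> caps B=0 W=0
Move 7: B@(1,0) -> caps B=1 W=0
Move 8: W@(2,0) -> caps B=1 W=0
Move 9: B@(1,3) -> caps B=1 W=0
Move 10: W@(3,1) -> caps B=1 W=0
Move 11: B@(0,3) -> caps B=1 W=0
Move 12: W@(0,2) -> caps B=1 W=2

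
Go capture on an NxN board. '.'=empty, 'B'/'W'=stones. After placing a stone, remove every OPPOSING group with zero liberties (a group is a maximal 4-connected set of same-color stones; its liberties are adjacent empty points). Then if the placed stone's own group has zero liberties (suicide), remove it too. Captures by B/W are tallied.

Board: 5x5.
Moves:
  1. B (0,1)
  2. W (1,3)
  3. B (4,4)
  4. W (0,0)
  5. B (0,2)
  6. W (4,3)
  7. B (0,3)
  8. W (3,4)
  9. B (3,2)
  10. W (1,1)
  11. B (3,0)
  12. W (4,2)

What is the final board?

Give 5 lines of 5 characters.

Answer: WBBB.
.W.W.
.....
B.B.W
..WW.

Derivation:
Move 1: B@(0,1) -> caps B=0 W=0
Move 2: W@(1,3) -> caps B=0 W=0
Move 3: B@(4,4) -> caps B=0 W=0
Move 4: W@(0,0) -> caps B=0 W=0
Move 5: B@(0,2) -> caps B=0 W=0
Move 6: W@(4,3) -> caps B=0 W=0
Move 7: B@(0,3) -> caps B=0 W=0
Move 8: W@(3,4) -> caps B=0 W=1
Move 9: B@(3,2) -> caps B=0 W=1
Move 10: W@(1,1) -> caps B=0 W=1
Move 11: B@(3,0) -> caps B=0 W=1
Move 12: W@(4,2) -> caps B=0 W=1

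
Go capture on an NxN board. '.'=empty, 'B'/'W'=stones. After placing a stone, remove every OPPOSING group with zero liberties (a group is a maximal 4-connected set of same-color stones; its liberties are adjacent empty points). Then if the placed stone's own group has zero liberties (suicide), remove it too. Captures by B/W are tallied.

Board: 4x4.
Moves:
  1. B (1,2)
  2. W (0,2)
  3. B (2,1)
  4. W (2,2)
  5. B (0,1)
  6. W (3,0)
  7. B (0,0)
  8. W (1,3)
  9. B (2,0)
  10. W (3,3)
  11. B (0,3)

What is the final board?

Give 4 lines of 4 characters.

Move 1: B@(1,2) -> caps B=0 W=0
Move 2: W@(0,2) -> caps B=0 W=0
Move 3: B@(2,1) -> caps B=0 W=0
Move 4: W@(2,2) -> caps B=0 W=0
Move 5: B@(0,1) -> caps B=0 W=0
Move 6: W@(3,0) -> caps B=0 W=0
Move 7: B@(0,0) -> caps B=0 W=0
Move 8: W@(1,3) -> caps B=0 W=0
Move 9: B@(2,0) -> caps B=0 W=0
Move 10: W@(3,3) -> caps B=0 W=0
Move 11: B@(0,3) -> caps B=1 W=0

Answer: BB.B
..BW
BBW.
W..W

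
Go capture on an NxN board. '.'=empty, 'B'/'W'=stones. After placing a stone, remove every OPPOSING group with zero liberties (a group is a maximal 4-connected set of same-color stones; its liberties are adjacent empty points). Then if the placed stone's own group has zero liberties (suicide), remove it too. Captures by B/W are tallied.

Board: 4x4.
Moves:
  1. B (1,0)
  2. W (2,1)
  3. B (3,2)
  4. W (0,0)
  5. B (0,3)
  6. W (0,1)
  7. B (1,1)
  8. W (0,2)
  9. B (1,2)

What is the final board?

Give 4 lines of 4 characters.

Answer: ...B
BBB.
.W..
..B.

Derivation:
Move 1: B@(1,0) -> caps B=0 W=0
Move 2: W@(2,1) -> caps B=0 W=0
Move 3: B@(3,2) -> caps B=0 W=0
Move 4: W@(0,0) -> caps B=0 W=0
Move 5: B@(0,3) -> caps B=0 W=0
Move 6: W@(0,1) -> caps B=0 W=0
Move 7: B@(1,1) -> caps B=0 W=0
Move 8: W@(0,2) -> caps B=0 W=0
Move 9: B@(1,2) -> caps B=3 W=0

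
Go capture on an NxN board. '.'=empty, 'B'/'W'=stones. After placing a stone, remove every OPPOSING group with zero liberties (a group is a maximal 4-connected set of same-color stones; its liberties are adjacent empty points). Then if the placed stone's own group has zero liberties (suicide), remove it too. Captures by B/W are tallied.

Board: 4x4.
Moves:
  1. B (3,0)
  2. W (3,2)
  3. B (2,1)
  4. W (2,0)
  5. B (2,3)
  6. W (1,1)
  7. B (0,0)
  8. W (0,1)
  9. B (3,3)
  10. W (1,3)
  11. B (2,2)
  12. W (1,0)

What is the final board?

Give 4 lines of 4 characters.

Answer: .W..
WW.W
WBBB
B.WB

Derivation:
Move 1: B@(3,0) -> caps B=0 W=0
Move 2: W@(3,2) -> caps B=0 W=0
Move 3: B@(2,1) -> caps B=0 W=0
Move 4: W@(2,0) -> caps B=0 W=0
Move 5: B@(2,3) -> caps B=0 W=0
Move 6: W@(1,1) -> caps B=0 W=0
Move 7: B@(0,0) -> caps B=0 W=0
Move 8: W@(0,1) -> caps B=0 W=0
Move 9: B@(3,3) -> caps B=0 W=0
Move 10: W@(1,3) -> caps B=0 W=0
Move 11: B@(2,2) -> caps B=0 W=0
Move 12: W@(1,0) -> caps B=0 W=1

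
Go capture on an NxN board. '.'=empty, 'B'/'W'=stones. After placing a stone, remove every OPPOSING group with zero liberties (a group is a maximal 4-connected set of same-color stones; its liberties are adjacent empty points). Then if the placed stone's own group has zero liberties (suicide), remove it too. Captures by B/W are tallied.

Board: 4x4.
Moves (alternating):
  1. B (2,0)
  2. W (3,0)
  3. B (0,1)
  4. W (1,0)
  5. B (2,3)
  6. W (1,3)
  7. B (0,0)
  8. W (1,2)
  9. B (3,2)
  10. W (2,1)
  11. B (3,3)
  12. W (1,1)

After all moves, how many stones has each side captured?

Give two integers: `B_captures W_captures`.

Move 1: B@(2,0) -> caps B=0 W=0
Move 2: W@(3,0) -> caps B=0 W=0
Move 3: B@(0,1) -> caps B=0 W=0
Move 4: W@(1,0) -> caps B=0 W=0
Move 5: B@(2,3) -> caps B=0 W=0
Move 6: W@(1,3) -> caps B=0 W=0
Move 7: B@(0,0) -> caps B=0 W=0
Move 8: W@(1,2) -> caps B=0 W=0
Move 9: B@(3,2) -> caps B=0 W=0
Move 10: W@(2,1) -> caps B=0 W=1
Move 11: B@(3,3) -> caps B=0 W=1
Move 12: W@(1,1) -> caps B=0 W=1

Answer: 0 1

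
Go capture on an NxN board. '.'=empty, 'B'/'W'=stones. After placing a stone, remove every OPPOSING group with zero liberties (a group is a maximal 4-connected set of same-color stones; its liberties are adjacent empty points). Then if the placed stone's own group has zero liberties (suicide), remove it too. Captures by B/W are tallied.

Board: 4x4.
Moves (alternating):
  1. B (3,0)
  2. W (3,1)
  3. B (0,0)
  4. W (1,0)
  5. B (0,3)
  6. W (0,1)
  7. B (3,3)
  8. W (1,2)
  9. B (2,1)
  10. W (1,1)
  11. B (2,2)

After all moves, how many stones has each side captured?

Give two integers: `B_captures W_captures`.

Move 1: B@(3,0) -> caps B=0 W=0
Move 2: W@(3,1) -> caps B=0 W=0
Move 3: B@(0,0) -> caps B=0 W=0
Move 4: W@(1,0) -> caps B=0 W=0
Move 5: B@(0,3) -> caps B=0 W=0
Move 6: W@(0,1) -> caps B=0 W=1
Move 7: B@(3,3) -> caps B=0 W=1
Move 8: W@(1,2) -> caps B=0 W=1
Move 9: B@(2,1) -> caps B=0 W=1
Move 10: W@(1,1) -> caps B=0 W=1
Move 11: B@(2,2) -> caps B=0 W=1

Answer: 0 1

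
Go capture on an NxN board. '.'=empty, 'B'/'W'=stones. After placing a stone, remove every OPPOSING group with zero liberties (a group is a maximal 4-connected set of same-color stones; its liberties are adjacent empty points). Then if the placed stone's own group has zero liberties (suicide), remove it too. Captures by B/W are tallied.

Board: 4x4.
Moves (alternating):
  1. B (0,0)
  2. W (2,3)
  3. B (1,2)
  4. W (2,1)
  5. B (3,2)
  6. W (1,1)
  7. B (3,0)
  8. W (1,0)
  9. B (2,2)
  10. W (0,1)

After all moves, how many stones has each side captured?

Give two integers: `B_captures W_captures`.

Answer: 0 1

Derivation:
Move 1: B@(0,0) -> caps B=0 W=0
Move 2: W@(2,3) -> caps B=0 W=0
Move 3: B@(1,2) -> caps B=0 W=0
Move 4: W@(2,1) -> caps B=0 W=0
Move 5: B@(3,2) -> caps B=0 W=0
Move 6: W@(1,1) -> caps B=0 W=0
Move 7: B@(3,0) -> caps B=0 W=0
Move 8: W@(1,0) -> caps B=0 W=0
Move 9: B@(2,2) -> caps B=0 W=0
Move 10: W@(0,1) -> caps B=0 W=1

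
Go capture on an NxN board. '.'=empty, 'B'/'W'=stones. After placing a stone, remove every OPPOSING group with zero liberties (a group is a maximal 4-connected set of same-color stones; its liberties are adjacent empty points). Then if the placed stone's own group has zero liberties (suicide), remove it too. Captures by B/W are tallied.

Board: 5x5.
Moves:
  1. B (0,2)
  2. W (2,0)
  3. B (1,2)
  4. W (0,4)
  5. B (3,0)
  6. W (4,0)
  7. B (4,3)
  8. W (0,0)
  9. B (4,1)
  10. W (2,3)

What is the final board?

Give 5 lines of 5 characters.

Answer: W.B.W
..B..
W..W.
B....
.B.B.

Derivation:
Move 1: B@(0,2) -> caps B=0 W=0
Move 2: W@(2,0) -> caps B=0 W=0
Move 3: B@(1,2) -> caps B=0 W=0
Move 4: W@(0,4) -> caps B=0 W=0
Move 5: B@(3,0) -> caps B=0 W=0
Move 6: W@(4,0) -> caps B=0 W=0
Move 7: B@(4,3) -> caps B=0 W=0
Move 8: W@(0,0) -> caps B=0 W=0
Move 9: B@(4,1) -> caps B=1 W=0
Move 10: W@(2,3) -> caps B=1 W=0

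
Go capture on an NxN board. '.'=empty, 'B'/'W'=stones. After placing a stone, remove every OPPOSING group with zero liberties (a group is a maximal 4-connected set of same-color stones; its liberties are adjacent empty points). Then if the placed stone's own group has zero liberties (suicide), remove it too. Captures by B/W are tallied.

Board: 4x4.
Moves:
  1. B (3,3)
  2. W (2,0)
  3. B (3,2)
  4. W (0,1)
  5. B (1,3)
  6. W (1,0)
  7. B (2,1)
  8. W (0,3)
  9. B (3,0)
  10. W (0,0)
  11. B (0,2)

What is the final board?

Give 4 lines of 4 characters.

Answer: WWB.
W..B
WB..
B.BB

Derivation:
Move 1: B@(3,3) -> caps B=0 W=0
Move 2: W@(2,0) -> caps B=0 W=0
Move 3: B@(3,2) -> caps B=0 W=0
Move 4: W@(0,1) -> caps B=0 W=0
Move 5: B@(1,3) -> caps B=0 W=0
Move 6: W@(1,0) -> caps B=0 W=0
Move 7: B@(2,1) -> caps B=0 W=0
Move 8: W@(0,3) -> caps B=0 W=0
Move 9: B@(3,0) -> caps B=0 W=0
Move 10: W@(0,0) -> caps B=0 W=0
Move 11: B@(0,2) -> caps B=1 W=0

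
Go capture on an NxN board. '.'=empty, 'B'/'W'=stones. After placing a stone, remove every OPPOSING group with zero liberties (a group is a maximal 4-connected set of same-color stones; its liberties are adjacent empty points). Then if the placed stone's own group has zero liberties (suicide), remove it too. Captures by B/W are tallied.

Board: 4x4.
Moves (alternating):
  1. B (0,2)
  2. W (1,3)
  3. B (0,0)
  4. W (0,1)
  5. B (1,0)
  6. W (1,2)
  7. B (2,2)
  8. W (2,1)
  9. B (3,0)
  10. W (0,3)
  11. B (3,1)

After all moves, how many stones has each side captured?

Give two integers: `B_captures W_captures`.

Answer: 0 1

Derivation:
Move 1: B@(0,2) -> caps B=0 W=0
Move 2: W@(1,3) -> caps B=0 W=0
Move 3: B@(0,0) -> caps B=0 W=0
Move 4: W@(0,1) -> caps B=0 W=0
Move 5: B@(1,0) -> caps B=0 W=0
Move 6: W@(1,2) -> caps B=0 W=0
Move 7: B@(2,2) -> caps B=0 W=0
Move 8: W@(2,1) -> caps B=0 W=0
Move 9: B@(3,0) -> caps B=0 W=0
Move 10: W@(0,3) -> caps B=0 W=1
Move 11: B@(3,1) -> caps B=0 W=1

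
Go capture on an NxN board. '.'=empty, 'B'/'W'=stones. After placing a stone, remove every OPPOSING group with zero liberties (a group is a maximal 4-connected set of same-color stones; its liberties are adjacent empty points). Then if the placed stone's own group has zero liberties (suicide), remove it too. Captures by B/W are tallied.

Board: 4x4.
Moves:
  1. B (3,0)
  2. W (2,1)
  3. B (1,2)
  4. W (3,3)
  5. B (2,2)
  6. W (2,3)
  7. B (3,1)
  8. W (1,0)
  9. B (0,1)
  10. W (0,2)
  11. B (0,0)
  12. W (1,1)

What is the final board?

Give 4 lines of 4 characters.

Move 1: B@(3,0) -> caps B=0 W=0
Move 2: W@(2,1) -> caps B=0 W=0
Move 3: B@(1,2) -> caps B=0 W=0
Move 4: W@(3,3) -> caps B=0 W=0
Move 5: B@(2,2) -> caps B=0 W=0
Move 6: W@(2,3) -> caps B=0 W=0
Move 7: B@(3,1) -> caps B=0 W=0
Move 8: W@(1,0) -> caps B=0 W=0
Move 9: B@(0,1) -> caps B=0 W=0
Move 10: W@(0,2) -> caps B=0 W=0
Move 11: B@(0,0) -> caps B=0 W=0
Move 12: W@(1,1) -> caps B=0 W=2

Answer: ..W.
WWB.
.WBW
BB.W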